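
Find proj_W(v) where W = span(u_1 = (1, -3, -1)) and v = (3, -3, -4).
proj_W(v) = (16/11, -48/11, -16/11)

Set up U = [u_1 | ... | u_1] ∈ R^(3×1). The projector onto W = col(U) is P = U (U^T U)^(-1) U^T.
Compute U^T U =
  [11],
and U^T v = (16).
Solve U^T U · c = U^T v for the coefficients: c = (16/11). The projection is proj_W(v) = U c.
Check: (v - proj_W(v)) · u_1 = 0  (should be 0).
Result: proj_W(v) = (16/11, -48/11, -16/11).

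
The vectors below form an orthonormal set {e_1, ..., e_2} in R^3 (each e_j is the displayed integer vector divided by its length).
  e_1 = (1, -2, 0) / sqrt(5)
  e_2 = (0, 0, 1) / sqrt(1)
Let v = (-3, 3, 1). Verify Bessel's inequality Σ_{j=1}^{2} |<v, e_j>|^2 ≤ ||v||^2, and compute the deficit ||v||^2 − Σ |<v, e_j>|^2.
Σ |<v, e_j>|^2 = 86/5; ||v||^2 = 19; deficit = 9/5

Write each e_j = u_j / sqrt(<u_j, u_j>) where u_j is the displayed integer vector. Then <v, e_j> = <v, u_j> / sqrt(<u_j, u_j>), so |<v, e_j>|^2 = <v, u_j>^2 / <u_j, u_j>.
Coefficients: <v, e_1> = -9/sqrt(5), <v, e_2> = 1/sqrt(1).
Square and sum: Σ |<v, e_j>|^2 = 86/5.
Compute ||v||^2 = v·v = 19.
Deficit = 19 − 86/5 = 9/5 ≥ 0, confirming Bessel's inequality. (The deficit equals ||v − Σ <v,e_j> e_j||^2, the squared distance from v to span{e_j}.)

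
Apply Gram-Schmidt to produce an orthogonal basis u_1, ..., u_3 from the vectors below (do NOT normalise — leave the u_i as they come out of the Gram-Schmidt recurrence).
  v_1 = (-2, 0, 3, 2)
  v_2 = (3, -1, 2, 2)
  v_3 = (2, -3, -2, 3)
Orthogonal basis:
  u_1 = (-2, 0, 3, 2)
  u_2 = (59/17, -1, 22/17, 26/17)
  u_3 = (-9/10, -23/10, -11/5, 12/5)

Apply the Gram-Schmidt recurrence
  u_1 = v_1
  u_i = v_i − Σ_{j<i} ((v_i · u_j) / (u_j · u_j)) · u_j.

Step by step this gives:
  u_1 = (-2, 0, 3, 2)
  u_2 = (59/17, -1, 22/17, 26/17)
  u_3 = (-9/10, -23/10, -11/5, 12/5)

Orthogonality check:
  u_2 · u_1 = 0 (should be 0)
  u_3 · u_1 = 0 (should be 0)
  u_3 · u_2 = 0 (should be 0)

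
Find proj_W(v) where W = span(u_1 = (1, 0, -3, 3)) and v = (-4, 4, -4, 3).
proj_W(v) = (17/19, 0, -51/19, 51/19)

Set up U = [u_1 | ... | u_1] ∈ R^(4×1). The projector onto W = col(U) is P = U (U^T U)^(-1) U^T.
Compute U^T U =
  [19],
and U^T v = (17).
Solve U^T U · c = U^T v for the coefficients: c = (17/19). The projection is proj_W(v) = U c.
Check: (v - proj_W(v)) · u_1 = 0  (should be 0).
Result: proj_W(v) = (17/19, 0, -51/19, 51/19).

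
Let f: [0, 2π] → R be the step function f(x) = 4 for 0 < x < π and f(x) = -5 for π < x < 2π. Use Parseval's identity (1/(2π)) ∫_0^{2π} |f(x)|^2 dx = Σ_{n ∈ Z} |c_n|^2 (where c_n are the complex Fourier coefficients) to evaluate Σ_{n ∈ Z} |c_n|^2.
Σ |c_n|^2 = 41/2

Parseval equates the L^2 energy of f (normalised by 1/(2π)) with the ℓ^2 sum of its Fourier coefficients: (1/(2π)) ∫_0^{2π} |f|^2 = Σ |c_n|^2.
Compute the left side: (1/(2π)) [∫_0^π 4^2 dx + ∫_π^{2π} (-5)^2 dx] = (1/(2π)) · (16π + 25π) = (16 + 25)/2 = 41/2.
So Σ_{n ∈ Z} |c_n|^2 = 41/2.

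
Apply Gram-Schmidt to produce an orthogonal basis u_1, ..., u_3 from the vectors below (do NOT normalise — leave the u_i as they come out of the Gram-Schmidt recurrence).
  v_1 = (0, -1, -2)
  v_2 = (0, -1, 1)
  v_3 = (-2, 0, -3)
Orthogonal basis:
  u_1 = (0, -1, -2)
  u_2 = (0, -6/5, 3/5)
  u_3 = (-2, 0, 0)

Apply the Gram-Schmidt recurrence
  u_1 = v_1
  u_i = v_i − Σ_{j<i} ((v_i · u_j) / (u_j · u_j)) · u_j.

Step by step this gives:
  u_1 = (0, -1, -2)
  u_2 = (0, -6/5, 3/5)
  u_3 = (-2, 0, 0)

Orthogonality check:
  u_2 · u_1 = 0 (should be 0)
  u_3 · u_1 = 0 (should be 0)
  u_3 · u_2 = 0 (should be 0)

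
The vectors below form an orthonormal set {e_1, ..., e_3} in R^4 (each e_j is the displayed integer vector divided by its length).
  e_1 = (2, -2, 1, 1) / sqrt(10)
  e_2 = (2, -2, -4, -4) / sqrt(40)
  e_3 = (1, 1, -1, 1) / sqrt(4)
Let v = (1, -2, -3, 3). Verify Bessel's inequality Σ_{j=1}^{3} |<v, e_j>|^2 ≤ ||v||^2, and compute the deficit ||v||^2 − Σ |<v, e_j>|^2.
Σ |<v, e_j>|^2 = 43/4; ||v||^2 = 23; deficit = 49/4

Write each e_j = u_j / sqrt(<u_j, u_j>) where u_j is the displayed integer vector. Then <v, e_j> = <v, u_j> / sqrt(<u_j, u_j>), so |<v, e_j>|^2 = <v, u_j>^2 / <u_j, u_j>.
Coefficients: <v, e_1> = 6/sqrt(10), <v, e_2> = 6/sqrt(40), <v, e_3> = 5/sqrt(4).
Square and sum: Σ |<v, e_j>|^2 = 43/4.
Compute ||v||^2 = v·v = 23.
Deficit = 23 − 43/4 = 49/4 ≥ 0, confirming Bessel's inequality. (The deficit equals ||v − Σ <v,e_j> e_j||^2, the squared distance from v to span{e_j}.)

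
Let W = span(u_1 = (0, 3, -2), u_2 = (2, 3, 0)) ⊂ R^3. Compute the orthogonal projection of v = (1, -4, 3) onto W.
proj_W(v) = (8/11, -42/11, 36/11)

Set up U = [u_1 | ... | u_2] ∈ R^(3×2). The projector onto W = col(U) is P = U (U^T U)^(-1) U^T.
Compute U^T U =
  [13, 9]
  [9, 13],
and U^T v = (-18, -10).
Solve U^T U · c = U^T v for the coefficients: c = (-18/11, 4/11). The projection is proj_W(v) = U c.
Check: (v - proj_W(v)) · u_1 = 0  (should be 0).
Check: (v - proj_W(v)) · u_2 = 0  (should be 0).
Result: proj_W(v) = (8/11, -42/11, 36/11).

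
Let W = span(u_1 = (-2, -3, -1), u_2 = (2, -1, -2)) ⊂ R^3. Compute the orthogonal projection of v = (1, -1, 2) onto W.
proj_W(v) = (-2/25, 37/125, 34/125)

Set up U = [u_1 | ... | u_2] ∈ R^(3×2). The projector onto W = col(U) is P = U (U^T U)^(-1) U^T.
Compute U^T U =
  [14, 1]
  [1, 9],
and U^T v = (-1, -1).
Solve U^T U · c = U^T v for the coefficients: c = (-8/125, -13/125). The projection is proj_W(v) = U c.
Check: (v - proj_W(v)) · u_1 = 0  (should be 0).
Check: (v - proj_W(v)) · u_2 = 0  (should be 0).
Result: proj_W(v) = (-2/25, 37/125, 34/125).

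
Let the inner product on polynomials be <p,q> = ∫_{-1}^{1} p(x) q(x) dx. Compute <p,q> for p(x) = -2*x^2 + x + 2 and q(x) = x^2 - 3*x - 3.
<p,q> = -142/15

Expand the product: p(x)·q(x) = -2*x^4 + 7*x^3 + 5*x^2 - 9*x - 6.
∫_{-1}^{1} of each monomial x^k gives [2/(k+1) if k even, 0 if k odd]. Integrating term-by-term (or equivalently evaluating the antiderivative F(x) = -2*x^5/5 + 7*x^4/4 + 5*x^3/3 - 9*x^2/2 - 6*x at the endpoints):
  F(1) − F(−1) = -449/60 − (119/60) = -142/15.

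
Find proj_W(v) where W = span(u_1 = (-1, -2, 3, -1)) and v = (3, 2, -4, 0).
proj_W(v) = (19/15, 38/15, -19/5, 19/15)

Set up U = [u_1 | ... | u_1] ∈ R^(4×1). The projector onto W = col(U) is P = U (U^T U)^(-1) U^T.
Compute U^T U =
  [15],
and U^T v = (-19).
Solve U^T U · c = U^T v for the coefficients: c = (-19/15). The projection is proj_W(v) = U c.
Check: (v - proj_W(v)) · u_1 = 0  (should be 0).
Result: proj_W(v) = (19/15, 38/15, -19/5, 19/15).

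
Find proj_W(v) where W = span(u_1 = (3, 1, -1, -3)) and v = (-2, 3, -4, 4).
proj_W(v) = (-33/20, -11/20, 11/20, 33/20)

Set up U = [u_1 | ... | u_1] ∈ R^(4×1). The projector onto W = col(U) is P = U (U^T U)^(-1) U^T.
Compute U^T U =
  [20],
and U^T v = (-11).
Solve U^T U · c = U^T v for the coefficients: c = (-11/20). The projection is proj_W(v) = U c.
Check: (v - proj_W(v)) · u_1 = 0  (should be 0).
Result: proj_W(v) = (-33/20, -11/20, 11/20, 33/20).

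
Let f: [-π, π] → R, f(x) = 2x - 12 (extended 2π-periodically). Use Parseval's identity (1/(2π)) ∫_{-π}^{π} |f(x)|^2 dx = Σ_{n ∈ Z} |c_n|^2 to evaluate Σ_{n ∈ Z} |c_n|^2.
Σ |c_n|^2 = 4π^2/3 + 144

Expand and integrate term by term over [-π, π]:
  ∫ (2x)^2 dx = 4·(2π^3/3); ∫ 2·2·(-12)·x dx = 0 (odd integrand); ∫ (-12)^2 dx = 144·2π.
So (1/(2π)) ∫_{-π}^{π} (2x - 12)^2 dx = 4π^2/3 + 144 = 4π^2/3 + 144.
Parseval ⇒ Σ |c_n|^2 = 4π^2/3 + 144.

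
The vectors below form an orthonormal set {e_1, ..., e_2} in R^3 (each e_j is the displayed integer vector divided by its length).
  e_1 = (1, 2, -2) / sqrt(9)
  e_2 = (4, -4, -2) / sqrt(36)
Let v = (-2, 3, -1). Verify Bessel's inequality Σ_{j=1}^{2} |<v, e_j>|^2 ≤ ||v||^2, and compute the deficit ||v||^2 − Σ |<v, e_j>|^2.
Σ |<v, e_j>|^2 = 13; ||v||^2 = 14; deficit = 1

Write each e_j = u_j / sqrt(<u_j, u_j>) where u_j is the displayed integer vector. Then <v, e_j> = <v, u_j> / sqrt(<u_j, u_j>), so |<v, e_j>|^2 = <v, u_j>^2 / <u_j, u_j>.
Coefficients: <v, e_1> = 6/sqrt(9), <v, e_2> = -18/sqrt(36).
Square and sum: Σ |<v, e_j>|^2 = 13.
Compute ||v||^2 = v·v = 14.
Deficit = 14 − 13 = 1 ≥ 0, confirming Bessel's inequality. (The deficit equals ||v − Σ <v,e_j> e_j||^2, the squared distance from v to span{e_j}.)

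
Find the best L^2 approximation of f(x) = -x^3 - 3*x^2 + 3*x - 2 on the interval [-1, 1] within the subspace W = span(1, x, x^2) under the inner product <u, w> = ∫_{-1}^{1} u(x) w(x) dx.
g(x) = -3*x^2 + 12*x/5 - 2

The best approximation g ∈ W is the orthogonal projection of f onto W. Writing g = a_0 + a_1 x + a_2 x^2, the coefficients solve the normal equations G · a = b where
  G_{ij} = <φ_i, φ_j> and b_i = <f, φ_i>, with φ_0 = 1, φ_1 = x, φ_2 = x^2.
G =
  [2, 0, 2/3]
  [0, 2/3, 0]
  [2/3, 0, 2/5],
b = (-6, 8/5, -38/15).
Solving gives a_0 = -2, a_1 = 12/5, a_2 = -3, so
  g(x) = -3*x^2 + 12*x/5 - 2.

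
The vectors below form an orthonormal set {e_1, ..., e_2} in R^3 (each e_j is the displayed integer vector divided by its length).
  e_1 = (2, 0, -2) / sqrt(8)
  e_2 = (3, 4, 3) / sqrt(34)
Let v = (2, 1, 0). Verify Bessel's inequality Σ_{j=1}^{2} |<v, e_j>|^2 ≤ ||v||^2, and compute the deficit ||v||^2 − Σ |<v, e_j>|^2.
Σ |<v, e_j>|^2 = 84/17; ||v||^2 = 5; deficit = 1/17

Write each e_j = u_j / sqrt(<u_j, u_j>) where u_j is the displayed integer vector. Then <v, e_j> = <v, u_j> / sqrt(<u_j, u_j>), so |<v, e_j>|^2 = <v, u_j>^2 / <u_j, u_j>.
Coefficients: <v, e_1> = 4/sqrt(8), <v, e_2> = 10/sqrt(34).
Square and sum: Σ |<v, e_j>|^2 = 84/17.
Compute ||v||^2 = v·v = 5.
Deficit = 5 − 84/17 = 1/17 ≥ 0, confirming Bessel's inequality. (The deficit equals ||v − Σ <v,e_j> e_j||^2, the squared distance from v to span{e_j}.)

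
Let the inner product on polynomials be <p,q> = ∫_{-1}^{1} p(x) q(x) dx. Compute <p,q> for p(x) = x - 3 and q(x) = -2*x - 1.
<p,q> = 14/3

Expand the product: p(x)·q(x) = -2*x^2 + 5*x + 3.
∫_{-1}^{1} of each monomial x^k gives [2/(k+1) if k even, 0 if k odd]. Integrating term-by-term (or equivalently evaluating the antiderivative F(x) = -2*x^3/3 + 5*x^2/2 + 3*x at the endpoints):
  F(1) − F(−1) = 29/6 − (1/6) = 14/3.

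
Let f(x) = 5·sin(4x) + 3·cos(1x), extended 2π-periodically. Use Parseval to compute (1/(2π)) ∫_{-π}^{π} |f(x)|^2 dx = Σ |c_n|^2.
Σ |c_n|^2 = 17

Expand |f|^2 and use orthogonality of {sin(nx), cos(mx)} on [-π, π]:
  ∫_{-π}^{π} sin(nx)^2 dx = π, ∫ cos(mx)^2 dx = π, and cross terms integrate to 0.
So ∫_{-π}^{π} f(x)^2 dx = 5^2 · π + 3^2 · π = (25 + 9)π.
Divide by 2π: (25 + 9)/2 = 17.
By Parseval, this equals Σ |c_n|^2.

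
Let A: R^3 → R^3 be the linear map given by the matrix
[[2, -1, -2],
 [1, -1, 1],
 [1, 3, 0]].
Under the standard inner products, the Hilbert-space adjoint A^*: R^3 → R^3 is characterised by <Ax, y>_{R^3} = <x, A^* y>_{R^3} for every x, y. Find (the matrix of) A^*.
A^* = A^T =
[[2, 1, 1],
 [-1, -1, 3],
 [-2, 1, 0]]

For real matrices with standard dot products, the defining identity <Ax, y> = <x, A^* y> gives (Ax)^T y = x^T (A^*) y, i.e. x^T A^T y = x^T (A^*) y. Since this holds for all x, y, we must have A^* = A^T. Therefore
A^* =
[[2, 1, 1],
 [-1, -1, 3],
 [-2, 1, 0]].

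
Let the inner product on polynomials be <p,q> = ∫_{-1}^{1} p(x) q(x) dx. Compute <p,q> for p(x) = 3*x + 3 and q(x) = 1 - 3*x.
<p,q> = 0

Expand the product: p(x)·q(x) = -9*x^2 - 6*x + 3.
∫_{-1}^{1} of each monomial x^k gives [2/(k+1) if k even, 0 if k odd]. Integrating term-by-term (or equivalently evaluating the antiderivative F(x) = -3*x^3 - 3*x^2 + 3*x at the endpoints):
  F(1) − F(−1) = -3 − (-3) = 0.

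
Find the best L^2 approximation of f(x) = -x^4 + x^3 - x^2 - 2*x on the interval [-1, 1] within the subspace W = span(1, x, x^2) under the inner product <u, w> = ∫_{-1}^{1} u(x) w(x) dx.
g(x) = -13*x^2/7 - 7*x/5 + 3/35

The best approximation g ∈ W is the orthogonal projection of f onto W. Writing g = a_0 + a_1 x + a_2 x^2, the coefficients solve the normal equations G · a = b where
  G_{ij} = <φ_i, φ_j> and b_i = <f, φ_i>, with φ_0 = 1, φ_1 = x, φ_2 = x^2.
G =
  [2, 0, 2/3]
  [0, 2/3, 0]
  [2/3, 0, 2/5],
b = (-16/15, -14/15, -24/35).
Solving gives a_0 = 3/35, a_1 = -7/5, a_2 = -13/7, so
  g(x) = -13*x^2/7 - 7*x/5 + 3/35.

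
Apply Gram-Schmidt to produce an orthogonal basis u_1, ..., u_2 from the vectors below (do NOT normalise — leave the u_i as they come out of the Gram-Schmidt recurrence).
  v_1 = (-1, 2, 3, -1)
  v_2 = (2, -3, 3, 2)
Orthogonal basis:
  u_1 = (-1, 2, 3, -1)
  u_2 = (29/15, -43/15, 16/5, 29/15)

Apply the Gram-Schmidt recurrence
  u_1 = v_1
  u_i = v_i − Σ_{j<i} ((v_i · u_j) / (u_j · u_j)) · u_j.

Step by step this gives:
  u_1 = (-1, 2, 3, -1)
  u_2 = (29/15, -43/15, 16/5, 29/15)

Orthogonality check:
  u_2 · u_1 = 0 (should be 0)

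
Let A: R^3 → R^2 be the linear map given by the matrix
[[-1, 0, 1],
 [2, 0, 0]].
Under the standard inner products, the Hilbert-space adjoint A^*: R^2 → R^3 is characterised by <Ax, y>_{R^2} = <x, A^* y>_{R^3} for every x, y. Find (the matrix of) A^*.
A^* = A^T =
[[-1, 2],
 [0, 0],
 [1, 0]]

For real matrices with standard dot products, the defining identity <Ax, y> = <x, A^* y> gives (Ax)^T y = x^T (A^*) y, i.e. x^T A^T y = x^T (A^*) y. Since this holds for all x, y, we must have A^* = A^T. Therefore
A^* =
[[-1, 2],
 [0, 0],
 [1, 0]].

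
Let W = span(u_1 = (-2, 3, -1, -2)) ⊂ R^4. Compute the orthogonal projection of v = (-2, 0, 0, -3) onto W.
proj_W(v) = (-10/9, 5/3, -5/9, -10/9)

Set up U = [u_1 | ... | u_1] ∈ R^(4×1). The projector onto W = col(U) is P = U (U^T U)^(-1) U^T.
Compute U^T U =
  [18],
and U^T v = (10).
Solve U^T U · c = U^T v for the coefficients: c = (5/9). The projection is proj_W(v) = U c.
Check: (v - proj_W(v)) · u_1 = 0  (should be 0).
Result: proj_W(v) = (-10/9, 5/3, -5/9, -10/9).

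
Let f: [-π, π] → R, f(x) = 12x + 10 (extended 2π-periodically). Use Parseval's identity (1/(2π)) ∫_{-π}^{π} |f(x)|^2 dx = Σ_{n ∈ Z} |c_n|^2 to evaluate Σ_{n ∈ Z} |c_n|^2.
Σ |c_n|^2 = 48π^2 + 100

Expand and integrate term by term over [-π, π]:
  ∫ (12x)^2 dx = 144·(2π^3/3); ∫ 2·12·(10)·x dx = 0 (odd integrand); ∫ 10^2 dx = 100·2π.
So (1/(2π)) ∫_{-π}^{π} (12x + 10)^2 dx = 144π^2/3 + 100 = 48π^2 + 100.
Parseval ⇒ Σ |c_n|^2 = 48π^2 + 100.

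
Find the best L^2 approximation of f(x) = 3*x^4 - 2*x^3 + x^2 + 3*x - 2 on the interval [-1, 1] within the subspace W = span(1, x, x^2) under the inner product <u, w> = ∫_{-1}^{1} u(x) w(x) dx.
g(x) = 25*x^2/7 + 9*x/5 - 79/35

The best approximation g ∈ W is the orthogonal projection of f onto W. Writing g = a_0 + a_1 x + a_2 x^2, the coefficients solve the normal equations G · a = b where
  G_{ij} = <φ_i, φ_j> and b_i = <f, φ_i>, with φ_0 = 1, φ_1 = x, φ_2 = x^2.
G =
  [2, 0, 2/3]
  [0, 2/3, 0]
  [2/3, 0, 2/5],
b = (-32/15, 6/5, -8/105).
Solving gives a_0 = -79/35, a_1 = 9/5, a_2 = 25/7, so
  g(x) = 25*x^2/7 + 9*x/5 - 79/35.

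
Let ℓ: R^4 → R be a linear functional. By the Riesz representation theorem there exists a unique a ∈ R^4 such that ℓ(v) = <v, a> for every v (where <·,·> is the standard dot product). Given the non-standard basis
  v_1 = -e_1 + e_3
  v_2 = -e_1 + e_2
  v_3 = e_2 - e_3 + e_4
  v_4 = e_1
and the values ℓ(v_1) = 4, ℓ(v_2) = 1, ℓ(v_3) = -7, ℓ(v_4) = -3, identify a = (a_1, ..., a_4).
a = (-3, -2, 1, -4)

Write a = (a_1, ..., a_4) in the standard basis. For each basis vector v_i, ℓ(v_i) = <v_i, a> is a linear equation in the a_j's. Collect the n equations into a matrix system V a = ℓ, where row i of V is v_i (expressed in the standard basis). Since V is invertible (lower-triangular with 1s on the diagonal, up to permutation), solve by back-substitution:
  V =
[[-1, 0, 1, 0],
 [-1, 1, 0, 0],
 [0, 1, -1, 1],
 [1, 0, 0, 0]]
  V a = (4, 1, -7, -3)
Solving gives a = (-3, -2, 1, -4).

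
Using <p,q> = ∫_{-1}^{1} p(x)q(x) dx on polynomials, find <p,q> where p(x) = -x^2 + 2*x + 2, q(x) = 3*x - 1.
<p,q> = 2/3

Expand the product: p(x)·q(x) = -3*x^3 + 7*x^2 + 4*x - 2.
∫_{-1}^{1} of each monomial x^k gives [2/(k+1) if k even, 0 if k odd]. Integrating term-by-term (or equivalently evaluating the antiderivative F(x) = -3*x^4/4 + 7*x^3/3 + 2*x^2 - 2*x at the endpoints):
  F(1) − F(−1) = 19/12 − (11/12) = 2/3.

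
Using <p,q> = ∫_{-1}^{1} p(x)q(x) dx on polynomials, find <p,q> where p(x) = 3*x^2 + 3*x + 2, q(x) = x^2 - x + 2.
<p,q> = 188/15

Expand the product: p(x)·q(x) = 3*x^4 + 5*x^2 + 4*x + 4.
∫_{-1}^{1} of each monomial x^k gives [2/(k+1) if k even, 0 if k odd]. Integrating term-by-term (or equivalently evaluating the antiderivative F(x) = 3*x^5/5 + 5*x^3/3 + 2*x^2 + 4*x at the endpoints):
  F(1) − F(−1) = 124/15 − (-64/15) = 188/15.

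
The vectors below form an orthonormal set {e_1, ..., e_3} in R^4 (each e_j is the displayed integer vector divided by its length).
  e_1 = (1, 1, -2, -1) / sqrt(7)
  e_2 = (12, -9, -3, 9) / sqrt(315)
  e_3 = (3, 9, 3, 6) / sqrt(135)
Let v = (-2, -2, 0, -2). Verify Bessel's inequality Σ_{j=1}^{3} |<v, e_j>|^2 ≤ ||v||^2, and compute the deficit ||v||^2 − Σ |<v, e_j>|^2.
Σ |<v, e_j>|^2 = 12; ||v||^2 = 12; deficit = 0

Write each e_j = u_j / sqrt(<u_j, u_j>) where u_j is the displayed integer vector. Then <v, e_j> = <v, u_j> / sqrt(<u_j, u_j>), so |<v, e_j>|^2 = <v, u_j>^2 / <u_j, u_j>.
Coefficients: <v, e_1> = -2/sqrt(7), <v, e_2> = -24/sqrt(315), <v, e_3> = -36/sqrt(135).
Square and sum: Σ |<v, e_j>|^2 = 12.
Compute ||v||^2 = v·v = 12.
Deficit = 12 − 12 = 0 ≥ 0, confirming Bessel's inequality. (The deficit equals ||v − Σ <v,e_j> e_j||^2, the squared distance from v to span{e_j}.)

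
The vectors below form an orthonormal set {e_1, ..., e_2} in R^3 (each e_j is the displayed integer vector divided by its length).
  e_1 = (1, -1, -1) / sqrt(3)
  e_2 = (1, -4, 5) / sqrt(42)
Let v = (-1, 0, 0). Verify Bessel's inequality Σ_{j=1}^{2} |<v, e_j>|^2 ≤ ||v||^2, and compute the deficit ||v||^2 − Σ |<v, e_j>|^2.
Σ |<v, e_j>|^2 = 5/14; ||v||^2 = 1; deficit = 9/14

Write each e_j = u_j / sqrt(<u_j, u_j>) where u_j is the displayed integer vector. Then <v, e_j> = <v, u_j> / sqrt(<u_j, u_j>), so |<v, e_j>|^2 = <v, u_j>^2 / <u_j, u_j>.
Coefficients: <v, e_1> = -1/sqrt(3), <v, e_2> = -1/sqrt(42).
Square and sum: Σ |<v, e_j>|^2 = 5/14.
Compute ||v||^2 = v·v = 1.
Deficit = 1 − 5/14 = 9/14 ≥ 0, confirming Bessel's inequality. (The deficit equals ||v − Σ <v,e_j> e_j||^2, the squared distance from v to span{e_j}.)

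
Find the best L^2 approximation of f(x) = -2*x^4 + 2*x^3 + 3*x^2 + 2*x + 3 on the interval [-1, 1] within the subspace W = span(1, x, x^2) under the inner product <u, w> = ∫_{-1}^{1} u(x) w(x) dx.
g(x) = 9*x^2/7 + 16*x/5 + 111/35

The best approximation g ∈ W is the orthogonal projection of f onto W. Writing g = a_0 + a_1 x + a_2 x^2, the coefficients solve the normal equations G · a = b where
  G_{ij} = <φ_i, φ_j> and b_i = <f, φ_i>, with φ_0 = 1, φ_1 = x, φ_2 = x^2.
G =
  [2, 0, 2/3]
  [0, 2/3, 0]
  [2/3, 0, 2/5],
b = (36/5, 32/15, 92/35).
Solving gives a_0 = 111/35, a_1 = 16/5, a_2 = 9/7, so
  g(x) = 9*x^2/7 + 16*x/5 + 111/35.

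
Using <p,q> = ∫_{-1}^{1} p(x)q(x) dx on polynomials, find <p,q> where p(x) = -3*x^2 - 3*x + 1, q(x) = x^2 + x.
<p,q> = -38/15

Expand the product: p(x)·q(x) = -3*x^4 - 6*x^3 - 2*x^2 + x.
∫_{-1}^{1} of each monomial x^k gives [2/(k+1) if k even, 0 if k odd]. Integrating term-by-term (or equivalently evaluating the antiderivative F(x) = -3*x^5/5 - 3*x^4/2 - 2*x^3/3 + x^2/2 at the endpoints):
  F(1) − F(−1) = -34/15 − (4/15) = -38/15.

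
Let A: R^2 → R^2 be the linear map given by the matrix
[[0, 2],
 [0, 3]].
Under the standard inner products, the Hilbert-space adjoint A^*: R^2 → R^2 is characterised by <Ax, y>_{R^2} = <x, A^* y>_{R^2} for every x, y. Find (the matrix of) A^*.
A^* = A^T =
[[0, 0],
 [2, 3]]

For real matrices with standard dot products, the defining identity <Ax, y> = <x, A^* y> gives (Ax)^T y = x^T (A^*) y, i.e. x^T A^T y = x^T (A^*) y. Since this holds for all x, y, we must have A^* = A^T. Therefore
A^* =
[[0, 0],
 [2, 3]].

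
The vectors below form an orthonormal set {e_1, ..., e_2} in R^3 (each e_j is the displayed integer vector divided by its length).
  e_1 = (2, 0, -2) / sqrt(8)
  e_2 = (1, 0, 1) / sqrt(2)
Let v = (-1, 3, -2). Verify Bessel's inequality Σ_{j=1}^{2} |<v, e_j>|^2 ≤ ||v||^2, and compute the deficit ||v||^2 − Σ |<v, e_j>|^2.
Σ |<v, e_j>|^2 = 5; ||v||^2 = 14; deficit = 9

Write each e_j = u_j / sqrt(<u_j, u_j>) where u_j is the displayed integer vector. Then <v, e_j> = <v, u_j> / sqrt(<u_j, u_j>), so |<v, e_j>|^2 = <v, u_j>^2 / <u_j, u_j>.
Coefficients: <v, e_1> = 2/sqrt(8), <v, e_2> = -3/sqrt(2).
Square and sum: Σ |<v, e_j>|^2 = 5.
Compute ||v||^2 = v·v = 14.
Deficit = 14 − 5 = 9 ≥ 0, confirming Bessel's inequality. (The deficit equals ||v − Σ <v,e_j> e_j||^2, the squared distance from v to span{e_j}.)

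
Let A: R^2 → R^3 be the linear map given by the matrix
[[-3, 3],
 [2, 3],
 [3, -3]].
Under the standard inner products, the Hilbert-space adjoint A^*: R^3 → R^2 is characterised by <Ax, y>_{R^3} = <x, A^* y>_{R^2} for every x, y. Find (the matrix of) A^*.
A^* = A^T =
[[-3, 2, 3],
 [3, 3, -3]]

For real matrices with standard dot products, the defining identity <Ax, y> = <x, A^* y> gives (Ax)^T y = x^T (A^*) y, i.e. x^T A^T y = x^T (A^*) y. Since this holds for all x, y, we must have A^* = A^T. Therefore
A^* =
[[-3, 2, 3],
 [3, 3, -3]].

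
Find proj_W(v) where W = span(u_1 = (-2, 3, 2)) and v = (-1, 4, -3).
proj_W(v) = (-16/17, 24/17, 16/17)

Set up U = [u_1 | ... | u_1] ∈ R^(3×1). The projector onto W = col(U) is P = U (U^T U)^(-1) U^T.
Compute U^T U =
  [17],
and U^T v = (8).
Solve U^T U · c = U^T v for the coefficients: c = (8/17). The projection is proj_W(v) = U c.
Check: (v - proj_W(v)) · u_1 = 0  (should be 0).
Result: proj_W(v) = (-16/17, 24/17, 16/17).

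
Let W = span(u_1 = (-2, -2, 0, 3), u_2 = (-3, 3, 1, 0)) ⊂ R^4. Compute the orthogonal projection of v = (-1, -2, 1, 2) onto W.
proj_W(v) = (-354/323, -558/323, -2/19, 36/17)

Set up U = [u_1 | ... | u_2] ∈ R^(4×2). The projector onto W = col(U) is P = U (U^T U)^(-1) U^T.
Compute U^T U =
  [17, 0]
  [0, 19],
and U^T v = (12, -2).
Solve U^T U · c = U^T v for the coefficients: c = (12/17, -2/19). The projection is proj_W(v) = U c.
Check: (v - proj_W(v)) · u_1 = 0  (should be 0).
Check: (v - proj_W(v)) · u_2 = 0  (should be 0).
Result: proj_W(v) = (-354/323, -558/323, -2/19, 36/17).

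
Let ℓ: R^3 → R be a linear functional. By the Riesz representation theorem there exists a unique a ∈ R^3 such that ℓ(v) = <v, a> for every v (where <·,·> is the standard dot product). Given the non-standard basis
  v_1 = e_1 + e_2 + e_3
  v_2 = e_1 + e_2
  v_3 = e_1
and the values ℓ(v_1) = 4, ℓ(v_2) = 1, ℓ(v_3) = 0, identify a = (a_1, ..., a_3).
a = (0, 1, 3)

Write a = (a_1, ..., a_3) in the standard basis. For each basis vector v_i, ℓ(v_i) = <v_i, a> is a linear equation in the a_j's. Collect the n equations into a matrix system V a = ℓ, where row i of V is v_i (expressed in the standard basis). Since V is invertible (lower-triangular with 1s on the diagonal, up to permutation), solve by back-substitution:
  V =
[[1, 1, 1],
 [1, 1, 0],
 [1, 0, 0]]
  V a = (4, 1, 0)
Solving gives a = (0, 1, 3).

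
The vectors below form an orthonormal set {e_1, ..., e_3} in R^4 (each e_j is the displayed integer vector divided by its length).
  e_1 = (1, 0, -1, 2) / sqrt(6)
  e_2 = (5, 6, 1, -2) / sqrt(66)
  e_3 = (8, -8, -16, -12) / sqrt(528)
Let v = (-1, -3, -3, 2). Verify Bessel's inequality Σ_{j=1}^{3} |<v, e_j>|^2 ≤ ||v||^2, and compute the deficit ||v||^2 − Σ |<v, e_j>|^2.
Σ |<v, e_j>|^2 = 68/3; ||v||^2 = 23; deficit = 1/3

Write each e_j = u_j / sqrt(<u_j, u_j>) where u_j is the displayed integer vector. Then <v, e_j> = <v, u_j> / sqrt(<u_j, u_j>), so |<v, e_j>|^2 = <v, u_j>^2 / <u_j, u_j>.
Coefficients: <v, e_1> = 6/sqrt(6), <v, e_2> = -30/sqrt(66), <v, e_3> = 40/sqrt(528).
Square and sum: Σ |<v, e_j>|^2 = 68/3.
Compute ||v||^2 = v·v = 23.
Deficit = 23 − 68/3 = 1/3 ≥ 0, confirming Bessel's inequality. (The deficit equals ||v − Σ <v,e_j> e_j||^2, the squared distance from v to span{e_j}.)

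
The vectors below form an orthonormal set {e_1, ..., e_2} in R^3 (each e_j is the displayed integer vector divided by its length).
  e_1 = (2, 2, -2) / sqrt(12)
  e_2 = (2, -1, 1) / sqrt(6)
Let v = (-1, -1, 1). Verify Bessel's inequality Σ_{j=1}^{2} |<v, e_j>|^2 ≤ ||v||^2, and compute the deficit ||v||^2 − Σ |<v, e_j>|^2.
Σ |<v, e_j>|^2 = 3; ||v||^2 = 3; deficit = 0

Write each e_j = u_j / sqrt(<u_j, u_j>) where u_j is the displayed integer vector. Then <v, e_j> = <v, u_j> / sqrt(<u_j, u_j>), so |<v, e_j>|^2 = <v, u_j>^2 / <u_j, u_j>.
Coefficients: <v, e_1> = -6/sqrt(12), <v, e_2> = 0/sqrt(6).
Square and sum: Σ |<v, e_j>|^2 = 3.
Compute ||v||^2 = v·v = 3.
Deficit = 3 − 3 = 0 ≥ 0, confirming Bessel's inequality. (The deficit equals ||v − Σ <v,e_j> e_j||^2, the squared distance from v to span{e_j}.)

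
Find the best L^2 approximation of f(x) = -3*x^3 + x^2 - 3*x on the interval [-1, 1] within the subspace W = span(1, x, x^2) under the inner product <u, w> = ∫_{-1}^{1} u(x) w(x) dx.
g(x) = x^2 - 24*x/5

The best approximation g ∈ W is the orthogonal projection of f onto W. Writing g = a_0 + a_1 x + a_2 x^2, the coefficients solve the normal equations G · a = b where
  G_{ij} = <φ_i, φ_j> and b_i = <f, φ_i>, with φ_0 = 1, φ_1 = x, φ_2 = x^2.
G =
  [2, 0, 2/3]
  [0, 2/3, 0]
  [2/3, 0, 2/5],
b = (2/3, -16/5, 2/5).
Solving gives a_0 = 0, a_1 = -24/5, a_2 = 1, so
  g(x) = x^2 - 24*x/5.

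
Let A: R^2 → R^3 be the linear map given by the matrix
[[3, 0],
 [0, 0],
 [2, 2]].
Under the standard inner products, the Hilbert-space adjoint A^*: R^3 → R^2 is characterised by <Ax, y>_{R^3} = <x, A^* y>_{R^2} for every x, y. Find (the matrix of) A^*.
A^* = A^T =
[[3, 0, 2],
 [0, 0, 2]]

For real matrices with standard dot products, the defining identity <Ax, y> = <x, A^* y> gives (Ax)^T y = x^T (A^*) y, i.e. x^T A^T y = x^T (A^*) y. Since this holds for all x, y, we must have A^* = A^T. Therefore
A^* =
[[3, 0, 2],
 [0, 0, 2]].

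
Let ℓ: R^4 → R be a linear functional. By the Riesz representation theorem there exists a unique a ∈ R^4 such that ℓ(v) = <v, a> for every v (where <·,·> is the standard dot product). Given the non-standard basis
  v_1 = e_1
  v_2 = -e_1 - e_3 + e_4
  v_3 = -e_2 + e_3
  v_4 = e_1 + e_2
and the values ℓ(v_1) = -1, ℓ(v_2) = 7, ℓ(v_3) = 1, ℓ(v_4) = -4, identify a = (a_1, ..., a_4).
a = (-1, -3, -2, 4)

Write a = (a_1, ..., a_4) in the standard basis. For each basis vector v_i, ℓ(v_i) = <v_i, a> is a linear equation in the a_j's. Collect the n equations into a matrix system V a = ℓ, where row i of V is v_i (expressed in the standard basis). Since V is invertible (lower-triangular with 1s on the diagonal, up to permutation), solve by back-substitution:
  V =
[[1, 0, 0, 0],
 [-1, 0, -1, 1],
 [0, -1, 1, 0],
 [1, 1, 0, 0]]
  V a = (-1, 7, 1, -4)
Solving gives a = (-1, -3, -2, 4).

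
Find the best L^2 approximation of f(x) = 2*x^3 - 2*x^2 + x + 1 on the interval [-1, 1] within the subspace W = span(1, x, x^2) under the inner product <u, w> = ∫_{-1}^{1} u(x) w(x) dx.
g(x) = -2*x^2 + 11*x/5 + 1

The best approximation g ∈ W is the orthogonal projection of f onto W. Writing g = a_0 + a_1 x + a_2 x^2, the coefficients solve the normal equations G · a = b where
  G_{ij} = <φ_i, φ_j> and b_i = <f, φ_i>, with φ_0 = 1, φ_1 = x, φ_2 = x^2.
G =
  [2, 0, 2/3]
  [0, 2/3, 0]
  [2/3, 0, 2/5],
b = (2/3, 22/15, -2/15).
Solving gives a_0 = 1, a_1 = 11/5, a_2 = -2, so
  g(x) = -2*x^2 + 11*x/5 + 1.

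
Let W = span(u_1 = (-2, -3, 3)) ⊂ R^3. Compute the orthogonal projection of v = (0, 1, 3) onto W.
proj_W(v) = (-6/11, -9/11, 9/11)

Set up U = [u_1 | ... | u_1] ∈ R^(3×1). The projector onto W = col(U) is P = U (U^T U)^(-1) U^T.
Compute U^T U =
  [22],
and U^T v = (6).
Solve U^T U · c = U^T v for the coefficients: c = (3/11). The projection is proj_W(v) = U c.
Check: (v - proj_W(v)) · u_1 = 0  (should be 0).
Result: proj_W(v) = (-6/11, -9/11, 9/11).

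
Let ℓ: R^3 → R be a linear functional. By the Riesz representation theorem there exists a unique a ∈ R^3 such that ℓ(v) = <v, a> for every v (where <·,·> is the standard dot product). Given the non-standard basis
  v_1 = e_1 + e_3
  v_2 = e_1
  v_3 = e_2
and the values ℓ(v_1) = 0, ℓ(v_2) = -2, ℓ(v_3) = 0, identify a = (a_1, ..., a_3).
a = (-2, 0, 2)

Write a = (a_1, ..., a_3) in the standard basis. For each basis vector v_i, ℓ(v_i) = <v_i, a> is a linear equation in the a_j's. Collect the n equations into a matrix system V a = ℓ, where row i of V is v_i (expressed in the standard basis). Since V is invertible (lower-triangular with 1s on the diagonal, up to permutation), solve by back-substitution:
  V =
[[1, 0, 1],
 [1, 0, 0],
 [0, 1, 0]]
  V a = (0, -2, 0)
Solving gives a = (-2, 0, 2).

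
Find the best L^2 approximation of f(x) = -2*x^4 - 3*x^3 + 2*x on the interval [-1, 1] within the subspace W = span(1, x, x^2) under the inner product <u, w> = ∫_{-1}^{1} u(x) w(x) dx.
g(x) = -12*x^2/7 + x/5 + 6/35

The best approximation g ∈ W is the orthogonal projection of f onto W. Writing g = a_0 + a_1 x + a_2 x^2, the coefficients solve the normal equations G · a = b where
  G_{ij} = <φ_i, φ_j> and b_i = <f, φ_i>, with φ_0 = 1, φ_1 = x, φ_2 = x^2.
G =
  [2, 0, 2/3]
  [0, 2/3, 0]
  [2/3, 0, 2/5],
b = (-4/5, 2/15, -4/7).
Solving gives a_0 = 6/35, a_1 = 1/5, a_2 = -12/7, so
  g(x) = -12*x^2/7 + x/5 + 6/35.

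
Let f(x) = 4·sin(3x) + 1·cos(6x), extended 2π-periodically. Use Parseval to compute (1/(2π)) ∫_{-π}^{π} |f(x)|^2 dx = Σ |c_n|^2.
Σ |c_n|^2 = 17/2

Expand |f|^2 and use orthogonality of {sin(nx), cos(mx)} on [-π, π]:
  ∫_{-π}^{π} sin(nx)^2 dx = π, ∫ cos(mx)^2 dx = π, and cross terms integrate to 0.
So ∫_{-π}^{π} f(x)^2 dx = 4^2 · π + 1^2 · π = (16 + 1)π.
Divide by 2π: (16 + 1)/2 = 17/2.
By Parseval, this equals Σ |c_n|^2.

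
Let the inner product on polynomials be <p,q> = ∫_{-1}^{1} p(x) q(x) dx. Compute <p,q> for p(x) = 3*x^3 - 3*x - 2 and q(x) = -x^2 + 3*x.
<p,q> = -16/15

Expand the product: p(x)·q(x) = -3*x^5 + 9*x^4 + 3*x^3 - 7*x^2 - 6*x.
∫_{-1}^{1} of each monomial x^k gives [2/(k+1) if k even, 0 if k odd]. Integrating term-by-term (or equivalently evaluating the antiderivative F(x) = -x^6/2 + 9*x^5/5 + 3*x^4/4 - 7*x^3/3 - 3*x^2 at the endpoints):
  F(1) − F(−1) = -197/60 − (-133/60) = -16/15.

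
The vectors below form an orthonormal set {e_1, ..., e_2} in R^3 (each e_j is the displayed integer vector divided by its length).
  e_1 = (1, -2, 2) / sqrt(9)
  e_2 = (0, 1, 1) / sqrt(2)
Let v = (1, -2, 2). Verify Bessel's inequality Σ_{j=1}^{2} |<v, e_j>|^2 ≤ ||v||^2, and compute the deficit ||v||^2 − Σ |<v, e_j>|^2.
Σ |<v, e_j>|^2 = 9; ||v||^2 = 9; deficit = 0

Write each e_j = u_j / sqrt(<u_j, u_j>) where u_j is the displayed integer vector. Then <v, e_j> = <v, u_j> / sqrt(<u_j, u_j>), so |<v, e_j>|^2 = <v, u_j>^2 / <u_j, u_j>.
Coefficients: <v, e_1> = 9/sqrt(9), <v, e_2> = 0/sqrt(2).
Square and sum: Σ |<v, e_j>|^2 = 9.
Compute ||v||^2 = v·v = 9.
Deficit = 9 − 9 = 0 ≥ 0, confirming Bessel's inequality. (The deficit equals ||v − Σ <v,e_j> e_j||^2, the squared distance from v to span{e_j}.)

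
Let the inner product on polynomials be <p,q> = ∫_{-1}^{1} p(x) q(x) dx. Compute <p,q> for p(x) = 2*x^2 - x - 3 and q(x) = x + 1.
<p,q> = -16/3

Expand the product: p(x)·q(x) = 2*x^3 + x^2 - 4*x - 3.
∫_{-1}^{1} of each monomial x^k gives [2/(k+1) if k even, 0 if k odd]. Integrating term-by-term (or equivalently evaluating the antiderivative F(x) = x^4/2 + x^3/3 - 2*x^2 - 3*x at the endpoints):
  F(1) − F(−1) = -25/6 − (7/6) = -16/3.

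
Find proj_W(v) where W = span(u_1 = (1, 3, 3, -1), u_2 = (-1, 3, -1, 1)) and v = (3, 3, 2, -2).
proj_W(v) = (17/14, 18/7, 23/7, -17/14)

Set up U = [u_1 | ... | u_2] ∈ R^(4×2). The projector onto W = col(U) is P = U (U^T U)^(-1) U^T.
Compute U^T U =
  [20, 4]
  [4, 12],
and U^T v = (20, 2).
Solve U^T U · c = U^T v for the coefficients: c = (29/28, -5/28). The projection is proj_W(v) = U c.
Check: (v - proj_W(v)) · u_1 = 0  (should be 0).
Check: (v - proj_W(v)) · u_2 = 0  (should be 0).
Result: proj_W(v) = (17/14, 18/7, 23/7, -17/14).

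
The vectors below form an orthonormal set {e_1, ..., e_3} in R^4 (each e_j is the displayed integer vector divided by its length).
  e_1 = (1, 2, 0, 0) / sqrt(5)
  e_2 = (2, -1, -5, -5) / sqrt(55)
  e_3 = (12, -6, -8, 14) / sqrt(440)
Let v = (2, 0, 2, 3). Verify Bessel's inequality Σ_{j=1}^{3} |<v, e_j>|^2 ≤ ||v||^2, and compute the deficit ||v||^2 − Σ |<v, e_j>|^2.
Σ |<v, e_j>|^2 = 29/2; ||v||^2 = 17; deficit = 5/2

Write each e_j = u_j / sqrt(<u_j, u_j>) where u_j is the displayed integer vector. Then <v, e_j> = <v, u_j> / sqrt(<u_j, u_j>), so |<v, e_j>|^2 = <v, u_j>^2 / <u_j, u_j>.
Coefficients: <v, e_1> = 2/sqrt(5), <v, e_2> = -21/sqrt(55), <v, e_3> = 50/sqrt(440).
Square and sum: Σ |<v, e_j>|^2 = 29/2.
Compute ||v||^2 = v·v = 17.
Deficit = 17 − 29/2 = 5/2 ≥ 0, confirming Bessel's inequality. (The deficit equals ||v − Σ <v,e_j> e_j||^2, the squared distance from v to span{e_j}.)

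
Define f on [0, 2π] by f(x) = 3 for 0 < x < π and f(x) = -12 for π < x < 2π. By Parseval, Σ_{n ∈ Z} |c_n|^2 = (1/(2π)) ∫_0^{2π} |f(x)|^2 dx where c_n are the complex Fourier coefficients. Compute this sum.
Σ |c_n|^2 = 153/2

Parseval equates the L^2 energy of f (normalised by 1/(2π)) with the ℓ^2 sum of its Fourier coefficients: (1/(2π)) ∫_0^{2π} |f|^2 = Σ |c_n|^2.
Compute the left side: (1/(2π)) [∫_0^π 3^2 dx + ∫_π^{2π} (-12)^2 dx] = (1/(2π)) · (9π + 144π) = (9 + 144)/2 = 153/2.
So Σ_{n ∈ Z} |c_n|^2 = 153/2.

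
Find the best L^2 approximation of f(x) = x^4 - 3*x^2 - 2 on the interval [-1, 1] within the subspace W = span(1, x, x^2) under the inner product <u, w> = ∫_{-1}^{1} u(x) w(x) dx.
g(x) = -15*x^2/7 - 73/35

The best approximation g ∈ W is the orthogonal projection of f onto W. Writing g = a_0 + a_1 x + a_2 x^2, the coefficients solve the normal equations G · a = b where
  G_{ij} = <φ_i, φ_j> and b_i = <f, φ_i>, with φ_0 = 1, φ_1 = x, φ_2 = x^2.
G =
  [2, 0, 2/3]
  [0, 2/3, 0]
  [2/3, 0, 2/5],
b = (-28/5, 0, -236/105).
Solving gives a_0 = -73/35, a_1 = 0, a_2 = -15/7, so
  g(x) = -15*x^2/7 - 73/35.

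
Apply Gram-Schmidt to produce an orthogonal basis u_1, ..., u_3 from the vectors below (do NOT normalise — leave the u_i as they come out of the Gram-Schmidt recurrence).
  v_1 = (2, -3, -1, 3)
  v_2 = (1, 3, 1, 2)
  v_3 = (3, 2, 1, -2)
Orthogonal basis:
  u_1 = (2, -3, -1, 3)
  u_2 = (27/23, 63/23, 21/23, 52/23)
  u_3 = (35/11, 1/11, 4/11, -21/11)

Apply the Gram-Schmidt recurrence
  u_1 = v_1
  u_i = v_i − Σ_{j<i} ((v_i · u_j) / (u_j · u_j)) · u_j.

Step by step this gives:
  u_1 = (2, -3, -1, 3)
  u_2 = (27/23, 63/23, 21/23, 52/23)
  u_3 = (35/11, 1/11, 4/11, -21/11)

Orthogonality check:
  u_2 · u_1 = 0 (should be 0)
  u_3 · u_1 = 0 (should be 0)
  u_3 · u_2 = 0 (should be 0)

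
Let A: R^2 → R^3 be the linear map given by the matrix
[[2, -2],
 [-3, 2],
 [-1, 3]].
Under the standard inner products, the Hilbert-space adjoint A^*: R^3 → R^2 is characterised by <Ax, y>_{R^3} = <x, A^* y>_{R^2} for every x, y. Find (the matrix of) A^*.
A^* = A^T =
[[2, -3, -1],
 [-2, 2, 3]]

For real matrices with standard dot products, the defining identity <Ax, y> = <x, A^* y> gives (Ax)^T y = x^T (A^*) y, i.e. x^T A^T y = x^T (A^*) y. Since this holds for all x, y, we must have A^* = A^T. Therefore
A^* =
[[2, -3, -1],
 [-2, 2, 3]].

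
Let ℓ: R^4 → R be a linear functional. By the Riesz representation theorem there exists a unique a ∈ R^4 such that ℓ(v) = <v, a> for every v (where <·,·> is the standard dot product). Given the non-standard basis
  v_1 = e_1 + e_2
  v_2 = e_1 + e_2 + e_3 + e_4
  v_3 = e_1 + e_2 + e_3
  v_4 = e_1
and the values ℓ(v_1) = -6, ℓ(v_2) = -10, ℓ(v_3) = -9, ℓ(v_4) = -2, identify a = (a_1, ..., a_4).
a = (-2, -4, -3, -1)

Write a = (a_1, ..., a_4) in the standard basis. For each basis vector v_i, ℓ(v_i) = <v_i, a> is a linear equation in the a_j's. Collect the n equations into a matrix system V a = ℓ, where row i of V is v_i (expressed in the standard basis). Since V is invertible (lower-triangular with 1s on the diagonal, up to permutation), solve by back-substitution:
  V =
[[1, 1, 0, 0],
 [1, 1, 1, 1],
 [1, 1, 1, 0],
 [1, 0, 0, 0]]
  V a = (-6, -10, -9, -2)
Solving gives a = (-2, -4, -3, -1).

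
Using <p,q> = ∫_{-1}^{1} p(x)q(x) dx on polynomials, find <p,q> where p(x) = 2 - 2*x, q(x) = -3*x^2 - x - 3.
<p,q> = -44/3

Expand the product: p(x)·q(x) = 6*x^3 - 4*x^2 + 4*x - 6.
∫_{-1}^{1} of each monomial x^k gives [2/(k+1) if k even, 0 if k odd]. Integrating term-by-term (or equivalently evaluating the antiderivative F(x) = 3*x^4/2 - 4*x^3/3 + 2*x^2 - 6*x at the endpoints):
  F(1) − F(−1) = -23/6 − (65/6) = -44/3.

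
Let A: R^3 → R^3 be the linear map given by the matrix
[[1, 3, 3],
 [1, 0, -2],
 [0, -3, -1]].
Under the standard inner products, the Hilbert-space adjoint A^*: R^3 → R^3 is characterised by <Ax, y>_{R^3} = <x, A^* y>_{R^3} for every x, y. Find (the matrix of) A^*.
A^* = A^T =
[[1, 1, 0],
 [3, 0, -3],
 [3, -2, -1]]

For real matrices with standard dot products, the defining identity <Ax, y> = <x, A^* y> gives (Ax)^T y = x^T (A^*) y, i.e. x^T A^T y = x^T (A^*) y. Since this holds for all x, y, we must have A^* = A^T. Therefore
A^* =
[[1, 1, 0],
 [3, 0, -3],
 [3, -2, -1]].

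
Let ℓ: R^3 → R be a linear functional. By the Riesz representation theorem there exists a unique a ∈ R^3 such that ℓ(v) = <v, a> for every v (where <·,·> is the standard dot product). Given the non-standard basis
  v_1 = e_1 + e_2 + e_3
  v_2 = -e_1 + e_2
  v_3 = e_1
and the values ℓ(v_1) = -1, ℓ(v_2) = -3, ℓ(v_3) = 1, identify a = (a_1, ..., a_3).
a = (1, -2, 0)

Write a = (a_1, ..., a_3) in the standard basis. For each basis vector v_i, ℓ(v_i) = <v_i, a> is a linear equation in the a_j's. Collect the n equations into a matrix system V a = ℓ, where row i of V is v_i (expressed in the standard basis). Since V is invertible (lower-triangular with 1s on the diagonal, up to permutation), solve by back-substitution:
  V =
[[1, 1, 1],
 [-1, 1, 0],
 [1, 0, 0]]
  V a = (-1, -3, 1)
Solving gives a = (1, -2, 0).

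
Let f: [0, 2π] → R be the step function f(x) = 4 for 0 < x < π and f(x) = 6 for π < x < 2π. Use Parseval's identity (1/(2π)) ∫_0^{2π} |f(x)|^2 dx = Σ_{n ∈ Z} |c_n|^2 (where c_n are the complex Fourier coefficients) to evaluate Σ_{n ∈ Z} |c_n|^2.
Σ |c_n|^2 = 26

Parseval equates the L^2 energy of f (normalised by 1/(2π)) with the ℓ^2 sum of its Fourier coefficients: (1/(2π)) ∫_0^{2π} |f|^2 = Σ |c_n|^2.
Compute the left side: (1/(2π)) [∫_0^π 4^2 dx + ∫_π^{2π} 6^2 dx] = (1/(2π)) · (16π + 36π) = (16 + 36)/2 = 26.
So Σ_{n ∈ Z} |c_n|^2 = 26.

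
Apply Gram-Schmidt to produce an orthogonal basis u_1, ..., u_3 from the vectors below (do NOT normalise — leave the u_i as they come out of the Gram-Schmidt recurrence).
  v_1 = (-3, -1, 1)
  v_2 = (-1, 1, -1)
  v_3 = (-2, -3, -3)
Orthogonal basis:
  u_1 = (-3, -1, 1)
  u_2 = (-8/11, 12/11, -12/11)
  u_3 = (0, -3, -3)

Apply the Gram-Schmidt recurrence
  u_1 = v_1
  u_i = v_i − Σ_{j<i} ((v_i · u_j) / (u_j · u_j)) · u_j.

Step by step this gives:
  u_1 = (-3, -1, 1)
  u_2 = (-8/11, 12/11, -12/11)
  u_3 = (0, -3, -3)

Orthogonality check:
  u_2 · u_1 = 0 (should be 0)
  u_3 · u_1 = 0 (should be 0)
  u_3 · u_2 = 0 (should be 0)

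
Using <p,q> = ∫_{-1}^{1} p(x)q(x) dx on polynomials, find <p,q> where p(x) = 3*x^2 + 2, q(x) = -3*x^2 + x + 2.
<p,q> = 22/5

Expand the product: p(x)·q(x) = -9*x^4 + 3*x^3 + 2*x + 4.
∫_{-1}^{1} of each monomial x^k gives [2/(k+1) if k even, 0 if k odd]. Integrating term-by-term (or equivalently evaluating the antiderivative F(x) = -9*x^5/5 + 3*x^4/4 + x^2 + 4*x at the endpoints):
  F(1) − F(−1) = 79/20 − (-9/20) = 22/5.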